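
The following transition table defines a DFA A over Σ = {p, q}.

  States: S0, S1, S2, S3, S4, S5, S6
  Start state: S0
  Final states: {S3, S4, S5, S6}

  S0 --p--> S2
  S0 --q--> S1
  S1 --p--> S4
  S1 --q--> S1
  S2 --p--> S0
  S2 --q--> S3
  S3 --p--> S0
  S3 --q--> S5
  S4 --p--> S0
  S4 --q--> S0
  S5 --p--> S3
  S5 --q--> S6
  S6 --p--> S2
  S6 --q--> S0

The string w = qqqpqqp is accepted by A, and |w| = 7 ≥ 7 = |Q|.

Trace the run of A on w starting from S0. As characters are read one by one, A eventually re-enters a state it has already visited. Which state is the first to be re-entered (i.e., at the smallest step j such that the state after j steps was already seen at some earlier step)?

S1

Run of A on w = q q q p q q p:
  step 0: S0  (start)
  step 1: S1  (read q: S0→S1)
  step 2: S1  (read q: S1→S1)   ← first repeat (S1 seen earlier)
  step 3: S1  (read q: S1→S1)
  step 4: S4  (read p: S1→S4)
  step 5: S0  (read q: S4→S0)
  step 6: S1  (read q: S0→S1)
  step 7: S4  (read p: S1→S4)

The earliest repeat is at step j = 2: A is in S1, which it already visited at step i = 1.
Pumping length from the standard proof: p = 7 (the number of states). The repeated state found above gives |xy| = j ≤ 7 and |y| = j − i ≥ 1.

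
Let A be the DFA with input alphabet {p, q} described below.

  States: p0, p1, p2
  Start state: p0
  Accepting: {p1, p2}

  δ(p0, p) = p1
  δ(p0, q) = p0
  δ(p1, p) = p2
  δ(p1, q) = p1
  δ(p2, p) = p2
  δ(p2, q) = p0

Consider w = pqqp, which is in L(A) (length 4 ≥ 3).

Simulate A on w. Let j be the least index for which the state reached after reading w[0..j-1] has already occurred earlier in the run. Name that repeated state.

p1

Run of A on w = p q q p:
  step 0: p0  (start)
  step 1: p1  (read p: p0→p1)
  step 2: p1  (read q: p1→p1)   ← first repeat (p1 seen earlier)
  step 3: p1  (read q: p1→p1)
  step 4: p2  (read p: p1→p2)

The earliest repeat is at step j = 2: A is in p1, which it already visited at step i = 1.
Pumping length from the standard proof: p = 3 (the number of states). The repeated state found above gives |xy| = j ≤ 3 and |y| = j − i ≥ 1.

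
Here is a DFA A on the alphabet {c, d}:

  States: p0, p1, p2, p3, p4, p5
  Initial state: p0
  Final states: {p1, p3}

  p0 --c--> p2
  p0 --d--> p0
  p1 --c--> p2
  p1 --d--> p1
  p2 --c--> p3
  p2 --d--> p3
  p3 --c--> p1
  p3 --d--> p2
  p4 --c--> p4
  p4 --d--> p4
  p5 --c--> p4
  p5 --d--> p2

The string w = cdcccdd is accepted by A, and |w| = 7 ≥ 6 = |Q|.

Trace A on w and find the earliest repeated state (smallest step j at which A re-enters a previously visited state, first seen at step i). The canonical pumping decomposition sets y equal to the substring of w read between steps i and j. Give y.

dcc

Run of A on w = c d c c c d d:
  step 0: p0  (start)
  step 1: p2  (read c: p0→p2)
  step 2: p3  (read d: p2→p3)
  step 3: p1  (read c: p3→p1)
  step 4: p2  (read c: p1→p2)   ← first repeat (p2 seen earlier)
  step 5: p3  (read c: p2→p3)
  step 6: p2  (read d: p3→p2)
  step 7: p3  (read d: p2→p3)

So i = 1, j = 4, giving x = w[0:1] = c, y = w[1:4] = dcc, z = w[4:7] = cdd.
Check: |xy| = 4 ≤ 6 and |y| = 3 ≥ 1. Reading y takes A from p2 back to p2, so every xyⁱz is accepted.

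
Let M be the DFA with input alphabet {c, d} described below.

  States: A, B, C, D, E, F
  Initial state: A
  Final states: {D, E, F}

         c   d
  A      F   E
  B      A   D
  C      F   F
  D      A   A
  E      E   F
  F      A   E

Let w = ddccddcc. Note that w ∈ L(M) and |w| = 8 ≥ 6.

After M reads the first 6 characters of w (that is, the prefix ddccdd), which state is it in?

Run of M on the first 6 characters of w = d d c c d d:
  step 0: A  (start)
  step 1: E  (read d: A→E)
  step 2: F  (read d: E→F)
  step 3: A  (read c: F→A)
  step 4: F  (read c: A→F)
  step 5: E  (read d: F→E)
  step 6: F  (read d: E→F)

After reading 6 characters, M is in state F.
(This kind of state-tracing is the core of the pumping-lemma construction: with 6 states, pigeonhole forces a repeat within the first 6 steps.)

F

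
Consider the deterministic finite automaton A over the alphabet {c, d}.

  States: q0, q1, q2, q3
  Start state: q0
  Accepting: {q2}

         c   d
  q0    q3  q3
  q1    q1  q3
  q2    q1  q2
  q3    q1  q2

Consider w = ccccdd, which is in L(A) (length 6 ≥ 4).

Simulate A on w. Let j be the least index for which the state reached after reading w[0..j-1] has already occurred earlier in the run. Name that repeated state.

q1

Run of A on w = c c c c d d:
  step 0: q0  (start)
  step 1: q3  (read c: q0→q3)
  step 2: q1  (read c: q3→q1)
  step 3: q1  (read c: q1→q1)   ← first repeat (q1 seen earlier)
  step 4: q1  (read c: q1→q1)
  step 5: q3  (read d: q1→q3)
  step 6: q2  (read d: q3→q2)

The earliest repeat is at step j = 3: A is in q1, which it already visited at step i = 2.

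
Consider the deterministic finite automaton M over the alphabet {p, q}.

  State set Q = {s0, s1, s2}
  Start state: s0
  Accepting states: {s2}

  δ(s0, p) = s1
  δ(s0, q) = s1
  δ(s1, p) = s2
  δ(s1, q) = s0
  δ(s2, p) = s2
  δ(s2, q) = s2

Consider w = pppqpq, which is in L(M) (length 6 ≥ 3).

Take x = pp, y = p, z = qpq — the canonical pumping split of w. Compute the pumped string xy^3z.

xy^3z = pp·p·p·p·qpq = pppppqpq.
Reading y = p takes M from s2 back to s2, so after x·y·y·y the machine is still in s2, and z then leads to the accepting state s2. Hence pppppqpq ∈ L(M).

pppppqpq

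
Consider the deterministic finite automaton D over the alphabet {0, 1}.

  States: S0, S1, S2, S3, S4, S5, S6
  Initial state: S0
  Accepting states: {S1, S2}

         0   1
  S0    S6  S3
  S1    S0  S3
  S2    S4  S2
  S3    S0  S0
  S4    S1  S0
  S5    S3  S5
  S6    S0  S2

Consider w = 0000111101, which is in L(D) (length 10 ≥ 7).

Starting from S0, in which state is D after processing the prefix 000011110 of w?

S6

Run of D on the first 9 characters of w = 0 0 0 0 1 1 1 1 0:
  step 0: S0  (start)
  step 1: S6  (read 0: S0→S6)
  step 2: S0  (read 0: S6→S0)
  step 3: S6  (read 0: S0→S6)
  step 4: S0  (read 0: S6→S0)
  step 5: S3  (read 1: S0→S3)
  step 6: S0  (read 1: S3→S0)
  step 7: S3  (read 1: S0→S3)
  step 8: S0  (read 1: S3→S0)
  step 9: S6  (read 0: S0→S6)

After reading 9 characters, D is in state S6.
(This kind of state-tracing is the core of the pumping-lemma construction: with 7 states, pigeonhole forces a repeat within the first 7 steps.)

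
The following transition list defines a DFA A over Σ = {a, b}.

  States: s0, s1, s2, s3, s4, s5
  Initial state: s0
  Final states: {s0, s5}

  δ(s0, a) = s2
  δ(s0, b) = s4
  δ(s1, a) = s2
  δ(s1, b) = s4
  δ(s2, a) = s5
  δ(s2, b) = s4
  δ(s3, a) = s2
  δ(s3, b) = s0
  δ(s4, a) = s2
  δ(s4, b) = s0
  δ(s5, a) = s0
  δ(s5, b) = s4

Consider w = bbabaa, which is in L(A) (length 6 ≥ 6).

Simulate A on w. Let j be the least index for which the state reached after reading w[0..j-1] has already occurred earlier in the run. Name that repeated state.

s0

Run of A on w = b b a b a a:
  step 0: s0  (start)
  step 1: s4  (read b: s0→s4)
  step 2: s0  (read b: s4→s0)   ← first repeat (s0 seen earlier)
  step 3: s2  (read a: s0→s2)
  step 4: s4  (read b: s2→s4)
  step 5: s2  (read a: s4→s2)
  step 6: s5  (read a: s2→s5)

The earliest repeat is at step j = 2: A is in s0, which it already visited at step i = 0.
Pumping length from the standard proof: p = 6 (the number of states). The repeated state found above gives |xy| = j ≤ 6 and |y| = j − i ≥ 1.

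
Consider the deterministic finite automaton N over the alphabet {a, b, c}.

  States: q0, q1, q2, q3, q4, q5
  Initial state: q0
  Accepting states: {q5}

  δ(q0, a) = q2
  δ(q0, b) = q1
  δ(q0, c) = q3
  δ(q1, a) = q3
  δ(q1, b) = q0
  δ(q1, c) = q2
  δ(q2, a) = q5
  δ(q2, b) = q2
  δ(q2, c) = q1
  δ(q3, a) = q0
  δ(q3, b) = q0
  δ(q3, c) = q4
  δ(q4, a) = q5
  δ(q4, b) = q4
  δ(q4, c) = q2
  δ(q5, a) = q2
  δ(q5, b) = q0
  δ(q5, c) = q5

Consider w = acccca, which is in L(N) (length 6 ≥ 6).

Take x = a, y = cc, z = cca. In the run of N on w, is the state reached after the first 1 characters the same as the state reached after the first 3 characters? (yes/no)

State sequence: q0 -a-> q2 -c-> q1 -c-> q2

After x (step 1): q2. After xy (step 3): q2.
They match, so y = cc drives N around a cycle from q2 back to itself; pumping y any number of times keeps N in q2 before reading z, and xyⁱz ∈ L(N) for every i ≥ 0.

yes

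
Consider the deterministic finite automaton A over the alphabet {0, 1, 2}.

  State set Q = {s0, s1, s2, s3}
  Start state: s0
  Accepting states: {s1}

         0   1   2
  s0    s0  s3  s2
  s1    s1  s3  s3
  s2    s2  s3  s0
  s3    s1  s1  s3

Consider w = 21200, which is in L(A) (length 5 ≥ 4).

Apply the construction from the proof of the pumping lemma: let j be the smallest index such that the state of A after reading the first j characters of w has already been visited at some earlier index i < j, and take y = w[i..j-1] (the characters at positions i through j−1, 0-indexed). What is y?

2

Run of A on w = 2 1 2 0 0:
  step 0: s0  (start)
  step 1: s2  (read 2: s0→s2)
  step 2: s3  (read 1: s2→s3)
  step 3: s3  (read 2: s3→s3)   ← first repeat (s3 seen earlier)
  step 4: s1  (read 0: s3→s1)
  step 5: s1  (read 0: s1→s1)

So i = 2, j = 3, giving x = w[0:2] = 21, y = w[2:3] = 2, z = w[3:5] = 00.
Check: |xy| = 3 ≤ 4 and |y| = 1 ≥ 1. Reading y takes A from s3 back to s3, so every xyⁱz is accepted.
With |Q| = 4, pigeonhole forces a state repeat no later than step 4; the substring read between the first and second visits to that state can be pumped.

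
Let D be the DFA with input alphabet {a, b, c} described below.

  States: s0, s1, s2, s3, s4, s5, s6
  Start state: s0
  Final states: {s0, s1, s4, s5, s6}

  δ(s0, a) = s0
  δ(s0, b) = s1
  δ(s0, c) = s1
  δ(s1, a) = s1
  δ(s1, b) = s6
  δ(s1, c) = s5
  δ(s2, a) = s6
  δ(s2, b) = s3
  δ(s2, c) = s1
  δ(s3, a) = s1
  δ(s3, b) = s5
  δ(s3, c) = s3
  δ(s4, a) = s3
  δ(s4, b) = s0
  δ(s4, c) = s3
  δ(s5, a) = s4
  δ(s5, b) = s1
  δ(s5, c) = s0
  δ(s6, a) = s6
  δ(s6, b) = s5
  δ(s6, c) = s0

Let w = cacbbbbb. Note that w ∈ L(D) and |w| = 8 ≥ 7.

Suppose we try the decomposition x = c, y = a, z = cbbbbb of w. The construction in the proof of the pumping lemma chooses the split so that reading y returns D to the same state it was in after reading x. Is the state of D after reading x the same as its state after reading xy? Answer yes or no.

yes

Run of D on the first 2 characters of w = c a:
  step 0: s0  (start)
  step 1: s1  (read c: s0→s1)
  step 2: s1  (read a: s1→s1)

After x (step 1): s1. After xy (step 2): s1.
They match, so y = a drives D around a cycle from s1 back to itself; pumping y any number of times keeps D in s1 before reading z, and xyⁱz ∈ L(D) for every i ≥ 0.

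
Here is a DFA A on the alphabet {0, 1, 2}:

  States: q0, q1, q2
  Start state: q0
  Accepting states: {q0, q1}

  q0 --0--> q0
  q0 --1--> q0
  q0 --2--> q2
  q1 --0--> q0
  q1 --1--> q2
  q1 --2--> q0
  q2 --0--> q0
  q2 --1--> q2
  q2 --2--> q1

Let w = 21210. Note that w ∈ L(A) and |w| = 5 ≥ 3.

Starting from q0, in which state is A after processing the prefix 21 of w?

State sequence: q0 -2-> q2 -1-> q2

After reading 2 characters, A is in state q2.
(This kind of state-tracing is the core of the pumping-lemma construction: with 3 states, pigeonhole forces a repeat within the first 3 steps.)

q2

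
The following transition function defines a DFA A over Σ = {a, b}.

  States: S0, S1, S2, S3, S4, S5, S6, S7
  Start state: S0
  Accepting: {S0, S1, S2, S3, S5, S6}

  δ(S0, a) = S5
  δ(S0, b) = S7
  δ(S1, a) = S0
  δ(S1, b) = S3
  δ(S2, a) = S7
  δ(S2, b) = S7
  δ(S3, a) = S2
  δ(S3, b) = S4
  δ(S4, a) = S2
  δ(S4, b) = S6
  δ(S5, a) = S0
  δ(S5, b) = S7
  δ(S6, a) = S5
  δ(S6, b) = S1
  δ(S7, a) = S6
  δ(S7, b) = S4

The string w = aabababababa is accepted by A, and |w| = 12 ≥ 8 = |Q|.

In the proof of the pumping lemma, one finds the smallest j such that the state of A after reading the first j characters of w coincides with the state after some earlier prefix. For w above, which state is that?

S0

State sequence: S0 -a-> S5 -a-> S0 -b-> S7 -a-> S6 -b-> S1 -a-> S0 -b-> S7 -a-> S6 -b-> S1 -a-> S0 -b-> S7 -a-> S6
First repeat at step 2: S0 was already visited.

The earliest repeat is at step j = 2: A is in S0, which it already visited at step i = 0.
The DFA has 8 states, so the proof of the pumping lemma guarantees a repeated state among the first 8+1 visited; the segment between the two visits is the pumpable y.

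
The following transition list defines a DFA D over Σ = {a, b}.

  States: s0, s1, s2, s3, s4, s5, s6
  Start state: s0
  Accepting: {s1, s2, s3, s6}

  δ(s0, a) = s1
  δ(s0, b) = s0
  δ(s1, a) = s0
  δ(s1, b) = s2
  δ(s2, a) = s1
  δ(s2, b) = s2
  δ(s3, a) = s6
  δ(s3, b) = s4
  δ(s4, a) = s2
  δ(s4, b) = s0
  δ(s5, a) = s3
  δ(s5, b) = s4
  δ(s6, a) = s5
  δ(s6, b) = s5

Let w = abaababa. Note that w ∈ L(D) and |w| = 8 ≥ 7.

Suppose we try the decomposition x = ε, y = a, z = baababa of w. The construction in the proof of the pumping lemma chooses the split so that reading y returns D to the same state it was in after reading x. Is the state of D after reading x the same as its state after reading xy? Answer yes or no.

no

Run of D on the first 1 characters of w = a:
  step 0: s0  (start)
  step 1: s1  (read a: s0→s1)

After x (step 0): s0. After xy (step 1): s1.
They differ (s0 ≠ s1), so y is not a cycle from the state after x; this split is not the one the pumping-lemma construction produces, and pumping y need not keep the string in L(D).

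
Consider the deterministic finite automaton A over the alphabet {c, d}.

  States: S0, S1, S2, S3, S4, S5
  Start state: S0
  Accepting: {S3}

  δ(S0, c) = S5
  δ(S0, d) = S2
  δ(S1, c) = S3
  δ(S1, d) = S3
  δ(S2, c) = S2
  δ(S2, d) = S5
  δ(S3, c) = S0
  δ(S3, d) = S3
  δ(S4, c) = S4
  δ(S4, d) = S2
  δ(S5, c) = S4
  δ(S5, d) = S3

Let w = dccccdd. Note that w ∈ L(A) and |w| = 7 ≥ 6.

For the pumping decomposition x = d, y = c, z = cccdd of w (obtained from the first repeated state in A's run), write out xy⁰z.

dcccdd

xy⁰z = xz = d·cccdd = dcccdd.
Reading y = c takes A from S2 back to S2, so after x the machine is still in S2, and z then leads to the accepting state S3. Hence dcccdd ∈ L(A).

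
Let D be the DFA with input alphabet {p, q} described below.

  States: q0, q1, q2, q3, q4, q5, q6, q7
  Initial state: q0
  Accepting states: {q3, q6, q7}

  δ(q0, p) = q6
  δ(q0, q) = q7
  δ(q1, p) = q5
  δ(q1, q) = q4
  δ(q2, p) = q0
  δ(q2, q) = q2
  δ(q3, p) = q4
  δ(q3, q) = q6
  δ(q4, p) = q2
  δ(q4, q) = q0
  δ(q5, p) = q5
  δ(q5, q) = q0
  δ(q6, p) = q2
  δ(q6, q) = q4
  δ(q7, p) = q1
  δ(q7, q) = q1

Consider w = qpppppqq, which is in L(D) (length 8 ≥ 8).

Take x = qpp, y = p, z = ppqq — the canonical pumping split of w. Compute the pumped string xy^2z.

xy^2z = qpp·p·p·ppqq = qppppppqq.
Reading y = p takes D from q5 back to q5, so after x·y·y the machine is still in q5, and z then leads to the accepting state q7. Hence qppppppqq ∈ L(D).

qppppppqq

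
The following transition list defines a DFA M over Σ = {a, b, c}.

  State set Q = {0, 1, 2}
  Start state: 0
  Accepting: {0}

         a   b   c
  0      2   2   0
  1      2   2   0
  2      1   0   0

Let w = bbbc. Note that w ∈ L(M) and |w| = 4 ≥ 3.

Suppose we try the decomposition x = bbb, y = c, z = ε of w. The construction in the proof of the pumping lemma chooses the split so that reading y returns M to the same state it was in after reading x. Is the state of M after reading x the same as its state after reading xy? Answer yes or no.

Run of M on the first 4 characters of w = b b b c:
  step 0: 0  (start)
  step 1: 2  (read b: 0→2)
  step 2: 0  (read b: 2→0)
  step 3: 2  (read b: 0→2)
  step 4: 0  (read c: 2→0)

After x (step 3): 2. After xy (step 4): 0.
They differ (2 ≠ 0), so y is not a cycle from the state after x; this split is not the one the pumping-lemma construction produces, and pumping y need not keep the string in L(M).

no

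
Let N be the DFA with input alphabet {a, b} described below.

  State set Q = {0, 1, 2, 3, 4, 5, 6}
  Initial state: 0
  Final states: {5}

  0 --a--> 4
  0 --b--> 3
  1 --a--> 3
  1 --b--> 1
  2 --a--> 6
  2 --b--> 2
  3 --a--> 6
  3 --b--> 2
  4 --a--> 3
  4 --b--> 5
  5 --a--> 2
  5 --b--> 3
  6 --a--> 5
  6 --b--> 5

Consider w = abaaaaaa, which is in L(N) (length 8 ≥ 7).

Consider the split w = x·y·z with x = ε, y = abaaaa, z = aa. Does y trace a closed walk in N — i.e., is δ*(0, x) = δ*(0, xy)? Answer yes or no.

no

State sequence: 0 -a-> 4 -b-> 5 -a-> 2 -a-> 6 -a-> 5 -a-> 2

After x (step 0): 0. After xy (step 6): 2.
They differ (0 ≠ 2), so y is not a cycle from the state after x; this split is not the one the pumping-lemma construction produces, and pumping y need not keep the string in L(N).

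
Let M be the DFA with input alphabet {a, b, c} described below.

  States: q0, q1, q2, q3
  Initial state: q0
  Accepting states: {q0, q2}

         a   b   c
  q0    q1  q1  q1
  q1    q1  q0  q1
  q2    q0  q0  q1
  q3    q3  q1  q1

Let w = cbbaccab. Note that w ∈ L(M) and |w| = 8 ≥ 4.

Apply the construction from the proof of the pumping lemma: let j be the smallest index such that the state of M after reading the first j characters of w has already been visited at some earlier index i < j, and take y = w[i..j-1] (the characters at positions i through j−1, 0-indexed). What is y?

cb

Run of M on w = c b b a c c a b:
  step 0: q0  (start)
  step 1: q1  (read c: q0→q1)
  step 2: q0  (read b: q1→q0)   ← first repeat (q0 seen earlier)
  step 3: q1  (read b: q0→q1)
  step 4: q1  (read a: q1→q1)
  step 5: q1  (read c: q1→q1)
  step 6: q1  (read c: q1→q1)
  step 7: q1  (read a: q1→q1)
  step 8: q0  (read b: q1→q0)

So i = 0, j = 2, giving x = w[0:0] = ε, y = w[0:2] = cb, z = w[2:8] = baccab.
Check: |xy| = 2 ≤ 4 and |y| = 2 ≥ 1. Reading y takes M from q0 back to q0, so every xyⁱz is accepted.
The DFA has 4 states, so the proof of the pumping lemma guarantees a repeated state among the first 4+1 visited; the segment between the two visits is the pumpable y.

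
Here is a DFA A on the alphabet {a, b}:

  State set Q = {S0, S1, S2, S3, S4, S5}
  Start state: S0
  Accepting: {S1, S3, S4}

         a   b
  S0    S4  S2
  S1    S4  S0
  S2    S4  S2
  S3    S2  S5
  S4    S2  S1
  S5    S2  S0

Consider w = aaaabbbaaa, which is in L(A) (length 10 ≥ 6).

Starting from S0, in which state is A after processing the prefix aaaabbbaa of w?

S2

Run of A on the first 9 characters of w = a a a a b b b a a:
  step 0: S0  (start)
  step 1: S4  (read a: S0→S4)
  step 2: S2  (read a: S4→S2)
  step 3: S4  (read a: S2→S4)
  step 4: S2  (read a: S4→S2)
  step 5: S2  (read b: S2→S2)
  step 6: S2  (read b: S2→S2)
  step 7: S2  (read b: S2→S2)
  step 8: S4  (read a: S2→S4)
  step 9: S2  (read a: S4→S2)

After reading 9 characters, A is in state S2.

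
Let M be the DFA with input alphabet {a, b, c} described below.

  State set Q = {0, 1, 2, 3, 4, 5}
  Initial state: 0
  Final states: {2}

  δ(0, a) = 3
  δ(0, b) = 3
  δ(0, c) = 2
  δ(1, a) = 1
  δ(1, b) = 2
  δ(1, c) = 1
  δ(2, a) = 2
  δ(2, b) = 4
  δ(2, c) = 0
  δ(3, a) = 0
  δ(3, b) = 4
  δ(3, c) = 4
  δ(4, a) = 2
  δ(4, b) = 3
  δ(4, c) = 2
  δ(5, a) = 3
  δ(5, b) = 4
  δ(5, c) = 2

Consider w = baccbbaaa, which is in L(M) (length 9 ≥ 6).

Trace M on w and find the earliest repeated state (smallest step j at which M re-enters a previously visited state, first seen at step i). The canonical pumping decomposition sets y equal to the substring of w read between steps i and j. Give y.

ba

State sequence: 0 -b-> 3 -a-> 0 -c-> 2 -c-> 0 -b-> 3 -b-> 4 -a-> 2 -a-> 2 -a-> 2
First repeat at step 2: 0 was already visited.

So i = 0, j = 2, giving x = w[0:0] = ε, y = w[0:2] = ba, z = w[2:9] = ccbbaaa.
Check: |xy| = 2 ≤ 6 and |y| = 2 ≥ 1. Reading y takes M from 0 back to 0, so every xyⁱz is accepted.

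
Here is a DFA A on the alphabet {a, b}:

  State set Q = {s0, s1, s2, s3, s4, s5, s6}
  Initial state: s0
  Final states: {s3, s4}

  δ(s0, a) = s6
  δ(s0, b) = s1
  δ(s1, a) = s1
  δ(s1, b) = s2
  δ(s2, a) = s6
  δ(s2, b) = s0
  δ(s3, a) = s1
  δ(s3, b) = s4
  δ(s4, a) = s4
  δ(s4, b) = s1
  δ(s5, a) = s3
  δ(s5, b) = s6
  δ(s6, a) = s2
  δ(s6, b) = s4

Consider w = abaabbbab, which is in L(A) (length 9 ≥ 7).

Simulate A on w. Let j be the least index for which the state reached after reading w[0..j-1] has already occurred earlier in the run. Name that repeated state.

Run of A on w = a b a a b b b a b:
  step 0: s0  (start)
  step 1: s6  (read a: s0→s6)
  step 2: s4  (read b: s6→s4)
  step 3: s4  (read a: s4→s4)   ← first repeat (s4 seen earlier)
  step 4: s4  (read a: s4→s4)
  step 5: s1  (read b: s4→s1)
  step 6: s2  (read b: s1→s2)
  step 7: s0  (read b: s2→s0)
  step 8: s6  (read a: s0→s6)
  step 9: s4  (read b: s6→s4)

The earliest repeat is at step j = 3: A is in s4, which it already visited at step i = 2.
With |Q| = 7, pigeonhole forces a state repeat no later than step 7; the substring read between the first and second visits to that state can be pumped.

s4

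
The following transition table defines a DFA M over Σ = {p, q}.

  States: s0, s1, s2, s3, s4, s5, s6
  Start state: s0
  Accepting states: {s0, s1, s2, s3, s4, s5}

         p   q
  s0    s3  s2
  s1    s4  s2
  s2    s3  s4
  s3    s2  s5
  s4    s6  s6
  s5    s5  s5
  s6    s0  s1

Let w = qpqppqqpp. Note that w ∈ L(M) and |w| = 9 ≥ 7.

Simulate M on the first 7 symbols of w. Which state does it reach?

Run of M on the first 7 characters of w = q p q p p q q:
  step 0: s0  (start)
  step 1: s2  (read q: s0→s2)
  step 2: s3  (read p: s2→s3)
  step 3: s5  (read q: s3→s5)
  step 4: s5  (read p: s5→s5)
  step 5: s5  (read p: s5→s5)
  step 6: s5  (read q: s5→s5)
  step 7: s5  (read q: s5→s5)

After reading 7 characters, M is in state s5.

s5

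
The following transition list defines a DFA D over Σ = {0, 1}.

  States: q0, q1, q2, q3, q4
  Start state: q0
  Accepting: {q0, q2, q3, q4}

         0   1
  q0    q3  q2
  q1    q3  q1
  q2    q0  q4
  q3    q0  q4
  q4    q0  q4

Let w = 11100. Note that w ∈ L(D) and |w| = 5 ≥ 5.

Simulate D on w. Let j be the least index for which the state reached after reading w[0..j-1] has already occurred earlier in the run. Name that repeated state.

Run of D on w = 1 1 1 0 0:
  step 0: q0  (start)
  step 1: q2  (read 1: q0→q2)
  step 2: q4  (read 1: q2→q4)
  step 3: q4  (read 1: q4→q4)   ← first repeat (q4 seen earlier)
  step 4: q0  (read 0: q4→q0)
  step 5: q3  (read 0: q0→q3)

The earliest repeat is at step j = 3: D is in q4, which it already visited at step i = 2.
The DFA has 5 states, so the proof of the pumping lemma guarantees a repeated state among the first 5+1 visited; the segment between the two visits is the pumpable y.

q4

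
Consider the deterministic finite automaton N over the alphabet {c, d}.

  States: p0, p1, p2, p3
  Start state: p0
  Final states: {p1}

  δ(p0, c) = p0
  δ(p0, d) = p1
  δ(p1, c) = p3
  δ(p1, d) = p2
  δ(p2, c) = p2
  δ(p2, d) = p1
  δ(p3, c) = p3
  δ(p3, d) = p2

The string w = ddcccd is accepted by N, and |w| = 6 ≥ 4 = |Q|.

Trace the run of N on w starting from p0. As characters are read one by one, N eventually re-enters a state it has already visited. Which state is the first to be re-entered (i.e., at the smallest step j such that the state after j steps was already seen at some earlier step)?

p2

State sequence: p0 -d-> p1 -d-> p2 -c-> p2 -c-> p2 -c-> p2 -d-> p1
First repeat at step 3: p2 was already visited.

The earliest repeat is at step j = 3: N is in p2, which it already visited at step i = 2.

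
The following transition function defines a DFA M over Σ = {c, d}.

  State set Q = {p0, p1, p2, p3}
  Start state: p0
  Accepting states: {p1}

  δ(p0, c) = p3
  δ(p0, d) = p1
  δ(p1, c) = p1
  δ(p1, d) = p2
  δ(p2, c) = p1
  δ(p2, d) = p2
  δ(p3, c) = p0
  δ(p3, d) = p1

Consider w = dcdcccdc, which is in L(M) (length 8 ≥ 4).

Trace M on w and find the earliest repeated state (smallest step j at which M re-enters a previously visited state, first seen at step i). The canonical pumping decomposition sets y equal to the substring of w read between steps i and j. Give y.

Run of M on w = d c d c c c d c:
  step 0: p0  (start)
  step 1: p1  (read d: p0→p1)
  step 2: p1  (read c: p1→p1)   ← first repeat (p1 seen earlier)
  step 3: p2  (read d: p1→p2)
  step 4: p1  (read c: p2→p1)
  step 5: p1  (read c: p1→p1)
  step 6: p1  (read c: p1→p1)
  step 7: p2  (read d: p1→p2)
  step 8: p1  (read c: p2→p1)

So i = 1, j = 2, giving x = w[0:1] = d, y = w[1:2] = c, z = w[2:8] = dcccdc.
Check: |xy| = 2 ≤ 4 and |y| = 1 ≥ 1. Reading y takes M from p1 back to p1, so every xyⁱz is accepted.

c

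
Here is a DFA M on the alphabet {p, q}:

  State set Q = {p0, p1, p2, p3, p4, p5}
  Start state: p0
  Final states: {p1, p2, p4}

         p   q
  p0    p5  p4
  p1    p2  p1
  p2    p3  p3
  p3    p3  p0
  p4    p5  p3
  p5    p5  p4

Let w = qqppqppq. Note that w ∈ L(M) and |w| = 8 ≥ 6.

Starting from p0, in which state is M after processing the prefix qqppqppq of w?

State sequence: p0 -q-> p4 -q-> p3 -p-> p3 -p-> p3 -q-> p0 -p-> p5 -p-> p5 -q-> p4

After reading 8 characters, M is in state p4.

p4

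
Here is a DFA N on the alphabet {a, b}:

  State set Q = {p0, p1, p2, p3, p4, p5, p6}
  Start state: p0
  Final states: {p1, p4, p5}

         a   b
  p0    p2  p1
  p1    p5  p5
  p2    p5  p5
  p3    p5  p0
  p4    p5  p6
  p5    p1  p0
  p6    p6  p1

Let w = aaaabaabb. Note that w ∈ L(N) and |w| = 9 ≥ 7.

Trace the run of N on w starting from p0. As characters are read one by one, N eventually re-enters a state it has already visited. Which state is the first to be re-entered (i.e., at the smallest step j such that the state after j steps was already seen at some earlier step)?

State sequence: p0 -a-> p2 -a-> p5 -a-> p1 -a-> p5 -b-> p0 -a-> p2 -a-> p5 -b-> p0 -b-> p1
First repeat at step 4: p5 was already visited.

The earliest repeat is at step j = 4: N is in p5, which it already visited at step i = 2.
Pumping length from the standard proof: p = 7 (the number of states). The repeated state found above gives |xy| = j ≤ 7 and |y| = j − i ≥ 1.

p5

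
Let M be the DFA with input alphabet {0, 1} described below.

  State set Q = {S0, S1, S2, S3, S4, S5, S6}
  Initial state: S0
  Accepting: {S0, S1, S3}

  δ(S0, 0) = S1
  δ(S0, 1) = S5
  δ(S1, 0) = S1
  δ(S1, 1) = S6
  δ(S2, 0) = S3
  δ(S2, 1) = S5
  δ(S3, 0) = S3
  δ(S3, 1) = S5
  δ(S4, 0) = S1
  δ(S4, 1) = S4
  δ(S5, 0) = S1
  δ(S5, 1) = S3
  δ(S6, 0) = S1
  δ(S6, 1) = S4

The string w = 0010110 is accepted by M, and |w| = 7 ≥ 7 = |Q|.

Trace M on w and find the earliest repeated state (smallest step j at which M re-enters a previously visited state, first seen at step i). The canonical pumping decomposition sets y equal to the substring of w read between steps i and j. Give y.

0

State sequence: S0 -0-> S1 -0-> S1 -1-> S6 -0-> S1 -1-> S6 -1-> S4 -0-> S1
First repeat at step 2: S1 was already visited.

So i = 1, j = 2, giving x = w[0:1] = 0, y = w[1:2] = 0, z = w[2:7] = 10110.
Check: |xy| = 2 ≤ 7 and |y| = 1 ≥ 1. Reading y takes M from S1 back to S1, so every xyⁱz is accepted.
Pumping length from the standard proof: p = 7 (the number of states). The repeated state found above gives |xy| = j ≤ 7 and |y| = j − i ≥ 1.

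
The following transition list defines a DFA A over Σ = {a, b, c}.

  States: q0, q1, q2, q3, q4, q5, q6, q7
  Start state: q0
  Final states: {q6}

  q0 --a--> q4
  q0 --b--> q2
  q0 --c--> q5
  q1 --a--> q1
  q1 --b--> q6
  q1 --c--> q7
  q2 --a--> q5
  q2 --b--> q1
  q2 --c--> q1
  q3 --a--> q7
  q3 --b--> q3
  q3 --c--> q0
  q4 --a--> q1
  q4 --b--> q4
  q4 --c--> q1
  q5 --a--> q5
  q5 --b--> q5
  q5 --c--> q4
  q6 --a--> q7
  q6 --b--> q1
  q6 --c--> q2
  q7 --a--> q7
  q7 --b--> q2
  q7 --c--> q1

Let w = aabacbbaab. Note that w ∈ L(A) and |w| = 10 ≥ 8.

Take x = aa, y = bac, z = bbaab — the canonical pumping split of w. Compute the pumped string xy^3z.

xy^3z = aa·bac·bac·bac·bbaab = aabacbacbacbbaab.
Reading y = bac takes A from q1 back to q1, so after x·y·y·y the machine is still in q1, and z then leads to the accepting state q6. Hence aabacbacbacbbaab ∈ L(A).

aabacbacbacbbaab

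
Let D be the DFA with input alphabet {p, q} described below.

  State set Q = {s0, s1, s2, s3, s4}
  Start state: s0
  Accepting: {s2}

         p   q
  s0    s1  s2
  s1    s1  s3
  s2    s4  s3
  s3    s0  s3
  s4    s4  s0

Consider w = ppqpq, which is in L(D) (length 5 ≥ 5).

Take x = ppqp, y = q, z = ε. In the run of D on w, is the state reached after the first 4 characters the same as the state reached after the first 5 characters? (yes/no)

Run of D on the first 5 characters of w = p p q p q:
  step 0: s0  (start)
  step 1: s1  (read p: s0→s1)
  step 2: s1  (read p: s1→s1)
  step 3: s3  (read q: s1→s3)
  step 4: s0  (read p: s3→s0)
  step 5: s2  (read q: s0→s2)

After x (step 4): s0. After xy (step 5): s2.
They differ (s0 ≠ s2), so y is not a cycle from the state after x; this split is not the one the pumping-lemma construction produces, and pumping y need not keep the string in L(D).

no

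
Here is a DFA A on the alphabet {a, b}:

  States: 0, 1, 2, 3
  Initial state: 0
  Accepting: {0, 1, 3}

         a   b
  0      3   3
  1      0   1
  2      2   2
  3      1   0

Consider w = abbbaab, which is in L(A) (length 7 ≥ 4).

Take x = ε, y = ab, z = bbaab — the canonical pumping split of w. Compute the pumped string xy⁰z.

bbaab

xy⁰z = xz = ε·bbaab = bbaab.
Reading y = ab takes A from 0 back to 0, so after x the machine is still in 0, and z then leads to the accepting state 1. Hence bbaab ∈ L(A).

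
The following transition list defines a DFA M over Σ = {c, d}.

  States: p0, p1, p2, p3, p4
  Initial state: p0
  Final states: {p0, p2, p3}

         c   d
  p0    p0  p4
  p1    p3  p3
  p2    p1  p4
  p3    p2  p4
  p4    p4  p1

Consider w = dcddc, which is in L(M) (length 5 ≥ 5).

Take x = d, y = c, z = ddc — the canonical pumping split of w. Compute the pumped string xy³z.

dcccddc

xy^3z = d·c·c·c·ddc = dcccddc.
Reading y = c takes M from p4 back to p4, so after x·y·y·y the machine is still in p4, and z then leads to the accepting state p2. Hence dcccddc ∈ L(M).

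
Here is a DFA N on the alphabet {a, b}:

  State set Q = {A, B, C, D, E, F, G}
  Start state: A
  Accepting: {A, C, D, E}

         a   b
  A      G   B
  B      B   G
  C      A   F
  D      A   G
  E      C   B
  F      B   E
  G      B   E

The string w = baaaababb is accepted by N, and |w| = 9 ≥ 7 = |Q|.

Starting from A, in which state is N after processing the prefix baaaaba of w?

Run of N on the first 7 characters of w = b a a a a b a:
  step 0: A  (start)
  step 1: B  (read b: A→B)
  step 2: B  (read a: B→B)
  step 3: B  (read a: B→B)
  step 4: B  (read a: B→B)
  step 5: B  (read a: B→B)
  step 6: G  (read b: B→G)
  step 7: B  (read a: G→B)

After reading 7 characters, N is in state B.
(This kind of state-tracing is the core of the pumping-lemma construction: with 7 states, pigeonhole forces a repeat within the first 7 steps.)

B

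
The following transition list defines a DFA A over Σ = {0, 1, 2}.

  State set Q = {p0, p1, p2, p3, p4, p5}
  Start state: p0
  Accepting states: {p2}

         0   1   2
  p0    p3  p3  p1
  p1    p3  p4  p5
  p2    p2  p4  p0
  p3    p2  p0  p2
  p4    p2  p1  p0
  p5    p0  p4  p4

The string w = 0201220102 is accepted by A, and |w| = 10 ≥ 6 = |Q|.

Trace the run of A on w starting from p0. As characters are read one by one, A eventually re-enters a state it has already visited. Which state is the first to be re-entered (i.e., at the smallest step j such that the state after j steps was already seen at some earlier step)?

p2

Run of A on w = 0 2 0 1 2 2 0 1 0 2:
  step 0: p0  (start)
  step 1: p3  (read 0: p0→p3)
  step 2: p2  (read 2: p3→p2)
  step 3: p2  (read 0: p2→p2)   ← first repeat (p2 seen earlier)
  step 4: p4  (read 1: p2→p4)
  step 5: p0  (read 2: p4→p0)
  step 6: p1  (read 2: p0→p1)
  step 7: p3  (read 0: p1→p3)
  step 8: p0  (read 1: p3→p0)
  step 9: p3  (read 0: p0→p3)
  step 10: p2  (read 2: p3→p2)

The earliest repeat is at step j = 3: A is in p2, which it already visited at step i = 2.
Since A has 6 states, any run of length ≥ 6 visits 6+1 states, so by pigeonhole some state repeats within the first 6 steps — that repeat gives the pumpable loop.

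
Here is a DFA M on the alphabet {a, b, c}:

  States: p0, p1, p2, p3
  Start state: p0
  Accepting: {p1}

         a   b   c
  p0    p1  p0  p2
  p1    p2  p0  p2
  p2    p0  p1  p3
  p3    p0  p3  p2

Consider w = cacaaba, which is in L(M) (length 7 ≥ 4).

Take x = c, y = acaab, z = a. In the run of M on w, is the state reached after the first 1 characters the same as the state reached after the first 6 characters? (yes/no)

Run of M on the first 6 characters of w = c a c a a b:
  step 0: p0  (start)
  step 1: p2  (read c: p0→p2)
  step 2: p0  (read a: p2→p0)
  step 3: p2  (read c: p0→p2)
  step 4: p0  (read a: p2→p0)
  step 5: p1  (read a: p0→p1)
  step 6: p0  (read b: p1→p0)

After x (step 1): p2. After xy (step 6): p0.
They differ (p2 ≠ p0), so y is not a cycle from the state after x; this split is not the one the pumping-lemma construction produces, and pumping y need not keep the string in L(M).

no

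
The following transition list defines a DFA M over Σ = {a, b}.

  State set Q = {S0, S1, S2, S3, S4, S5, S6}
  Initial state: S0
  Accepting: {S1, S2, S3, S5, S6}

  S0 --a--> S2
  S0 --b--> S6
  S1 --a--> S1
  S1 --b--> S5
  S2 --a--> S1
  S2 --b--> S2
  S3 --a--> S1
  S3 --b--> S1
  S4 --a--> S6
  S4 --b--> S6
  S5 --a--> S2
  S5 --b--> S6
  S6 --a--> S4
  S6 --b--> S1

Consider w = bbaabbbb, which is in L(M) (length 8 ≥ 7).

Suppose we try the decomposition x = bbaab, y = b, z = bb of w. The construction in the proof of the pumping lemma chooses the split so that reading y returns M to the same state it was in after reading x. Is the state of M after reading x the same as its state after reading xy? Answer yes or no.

State sequence: S0 -b-> S6 -b-> S1 -a-> S1 -a-> S1 -b-> S5 -b-> S6

After x (step 5): S5. After xy (step 6): S6.
They differ (S5 ≠ S6), so y is not a cycle from the state after x; this split is not the one the pumping-lemma construction produces, and pumping y need not keep the string in L(M).

no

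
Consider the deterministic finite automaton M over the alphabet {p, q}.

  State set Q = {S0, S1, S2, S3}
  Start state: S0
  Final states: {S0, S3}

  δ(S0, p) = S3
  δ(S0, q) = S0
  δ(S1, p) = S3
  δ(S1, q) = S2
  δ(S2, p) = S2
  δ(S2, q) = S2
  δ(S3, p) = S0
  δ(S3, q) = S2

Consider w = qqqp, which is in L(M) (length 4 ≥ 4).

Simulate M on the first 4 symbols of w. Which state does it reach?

S3

State sequence: S0 -q-> S0 -q-> S0 -q-> S0 -p-> S3

After reading 4 characters, M is in state S3.
(This kind of state-tracing is the core of the pumping-lemma construction: with 4 states, pigeonhole forces a repeat within the first 4 steps.)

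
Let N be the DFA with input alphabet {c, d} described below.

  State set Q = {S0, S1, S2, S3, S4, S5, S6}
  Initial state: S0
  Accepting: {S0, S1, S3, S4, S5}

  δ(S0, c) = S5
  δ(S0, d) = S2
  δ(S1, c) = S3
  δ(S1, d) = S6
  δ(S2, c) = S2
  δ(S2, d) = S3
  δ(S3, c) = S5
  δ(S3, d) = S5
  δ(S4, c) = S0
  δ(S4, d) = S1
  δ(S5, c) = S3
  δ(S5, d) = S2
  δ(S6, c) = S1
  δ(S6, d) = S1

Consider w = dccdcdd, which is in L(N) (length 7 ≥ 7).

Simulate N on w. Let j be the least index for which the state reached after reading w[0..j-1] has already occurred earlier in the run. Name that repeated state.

S2

Run of N on w = d c c d c d d:
  step 0: S0  (start)
  step 1: S2  (read d: S0→S2)
  step 2: S2  (read c: S2→S2)   ← first repeat (S2 seen earlier)
  step 3: S2  (read c: S2→S2)
  step 4: S3  (read d: S2→S3)
  step 5: S5  (read c: S3→S5)
  step 6: S2  (read d: S5→S2)
  step 7: S3  (read d: S2→S3)

The earliest repeat is at step j = 2: N is in S2, which it already visited at step i = 1.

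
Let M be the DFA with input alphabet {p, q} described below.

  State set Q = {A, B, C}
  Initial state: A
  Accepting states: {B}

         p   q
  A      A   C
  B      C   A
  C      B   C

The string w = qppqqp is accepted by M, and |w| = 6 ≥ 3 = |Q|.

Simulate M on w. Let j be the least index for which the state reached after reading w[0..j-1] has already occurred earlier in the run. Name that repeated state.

C

State sequence: A -q-> C -p-> B -p-> C -q-> C -q-> C -p-> B
First repeat at step 3: C was already visited.

The earliest repeat is at step j = 3: M is in C, which it already visited at step i = 1.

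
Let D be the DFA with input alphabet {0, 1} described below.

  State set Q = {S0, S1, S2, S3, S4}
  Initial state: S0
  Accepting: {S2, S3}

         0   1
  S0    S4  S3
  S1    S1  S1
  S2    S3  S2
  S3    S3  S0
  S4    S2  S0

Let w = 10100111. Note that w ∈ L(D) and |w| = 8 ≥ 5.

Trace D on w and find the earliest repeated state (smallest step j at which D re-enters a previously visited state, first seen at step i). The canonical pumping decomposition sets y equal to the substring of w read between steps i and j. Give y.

0

Run of D on w = 1 0 1 0 0 1 1 1:
  step 0: S0  (start)
  step 1: S3  (read 1: S0→S3)
  step 2: S3  (read 0: S3→S3)   ← first repeat (S3 seen earlier)
  step 3: S0  (read 1: S3→S0)
  step 4: S4  (read 0: S0→S4)
  step 5: S2  (read 0: S4→S2)
  step 6: S2  (read 1: S2→S2)
  step 7: S2  (read 1: S2→S2)
  step 8: S2  (read 1: S2→S2)

So i = 1, j = 2, giving x = w[0:1] = 1, y = w[1:2] = 0, z = w[2:8] = 100111.
Check: |xy| = 2 ≤ 5 and |y| = 1 ≥ 1. Reading y takes D from S3 back to S3, so every xyⁱz is accepted.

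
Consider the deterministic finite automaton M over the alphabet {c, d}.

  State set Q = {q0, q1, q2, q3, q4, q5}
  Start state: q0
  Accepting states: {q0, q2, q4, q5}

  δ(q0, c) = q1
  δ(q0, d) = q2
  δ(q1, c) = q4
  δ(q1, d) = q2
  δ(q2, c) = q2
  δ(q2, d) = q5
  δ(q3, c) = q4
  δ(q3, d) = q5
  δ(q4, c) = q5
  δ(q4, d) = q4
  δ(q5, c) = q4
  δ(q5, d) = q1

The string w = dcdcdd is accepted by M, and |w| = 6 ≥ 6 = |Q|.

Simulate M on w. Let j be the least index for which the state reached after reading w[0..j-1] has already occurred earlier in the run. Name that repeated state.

Run of M on w = d c d c d d:
  step 0: q0  (start)
  step 1: q2  (read d: q0→q2)
  step 2: q2  (read c: q2→q2)   ← first repeat (q2 seen earlier)
  step 3: q5  (read d: q2→q5)
  step 4: q4  (read c: q5→q4)
  step 5: q4  (read d: q4→q4)
  step 6: q4  (read d: q4→q4)

The earliest repeat is at step j = 2: M is in q2, which it already visited at step i = 1.

q2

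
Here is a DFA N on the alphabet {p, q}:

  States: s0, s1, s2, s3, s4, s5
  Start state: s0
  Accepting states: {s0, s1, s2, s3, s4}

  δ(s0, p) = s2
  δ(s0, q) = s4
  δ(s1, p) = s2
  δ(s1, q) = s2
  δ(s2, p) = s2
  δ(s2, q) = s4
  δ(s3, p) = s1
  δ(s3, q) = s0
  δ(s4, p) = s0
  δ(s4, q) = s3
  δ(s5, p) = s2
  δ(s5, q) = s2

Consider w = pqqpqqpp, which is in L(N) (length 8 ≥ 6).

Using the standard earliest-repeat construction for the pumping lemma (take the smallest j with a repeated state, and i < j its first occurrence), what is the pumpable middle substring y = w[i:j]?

qqpq

State sequence: s0 -p-> s2 -q-> s4 -q-> s3 -p-> s1 -q-> s2 -q-> s4 -p-> s0 -p-> s2
First repeat at step 5: s2 was already visited.

So i = 1, j = 5, giving x = w[0:1] = p, y = w[1:5] = qqpq, z = w[5:8] = qpp.
Check: |xy| = 5 ≤ 6 and |y| = 4 ≥ 1. Reading y takes N from s2 back to s2, so every xyⁱz is accepted.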